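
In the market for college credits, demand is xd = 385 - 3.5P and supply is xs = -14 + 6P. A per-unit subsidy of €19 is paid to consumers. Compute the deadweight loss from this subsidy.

Pre-subsidy: 385 - 3.5P = -14 + 6P gives P* = 42, x* = 238.
With the rebate, buyers effectively pay Pb = Ps − 19, where Ps is the price sellers receive.
Demand in terms of Ps becomes xd = 385 − 3.5(Ps − 19) = 451.5 - 3.5Ps. Setting this equal to supply: 451.5 - 3.5Ps = -14 + 6Ps, so Ps = 49.
Buyers pay Pb = 49 − 19 = 30; x' = -14 + 6·49 = 280.
The subsidy expands output by 280 − 238 = 42 past the efficient level; on those units the gap between marginal cost and willingness to pay runs from 0 up to 19.
DWL = ½ × 19 × 42 = 399.

Deadweight loss = €399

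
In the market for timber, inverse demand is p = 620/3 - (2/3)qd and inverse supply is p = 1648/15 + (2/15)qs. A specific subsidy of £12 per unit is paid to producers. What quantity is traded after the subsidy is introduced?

Pre-subsidy: 620/3 - (2/3)q = 1648/15 + (2/15)q gives q* = 121 and p* = 126.
With the subsidy, sellers receive ps = pb + 12 for each unit, where pb is the price buyers pay.
On the curves, pb = 620/3 - (2/3)q and ps = 1648/15 + (2/15)q; the wedge ps − pb = 12 gives 1648/15 + (2/15)q − (620/3 - (2/3)q) = 12, so q' = 136.
Then pb = 620/3 − (2/3)·136 = 116 and ps = 1648/15 + (2/15)·136 = 128.

q' = 136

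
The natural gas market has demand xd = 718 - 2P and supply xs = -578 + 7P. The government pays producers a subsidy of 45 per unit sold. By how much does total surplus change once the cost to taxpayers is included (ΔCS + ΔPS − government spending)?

Net change in total surplus = -1575

Pre-subsidy: 718 - 2P = -578 + 7P gives P* = 144, x* = 430.
With the subsidy, sellers receive Ps = Pb + 45 for each unit, where Pb is the price buyers pay.
Supply in terms of Pb becomes xs = -578 + 7(Pb + 45) = -263 + 7Pb. Setting this equal to demand: 718 - 2Pb = -263 + 7Pb, so Pb = 109.
Sellers receive Ps = 109 + 45 = 154; x' = 718 − 2·109 = 500.
ΔCS = ½(430 + 500)(144 − 109) = 16275; ΔPS = ½(430 + 500)(154 − 144) = 4650.
Government spending = 45 × 500 = 22500.
Net change = 16275 + 4650 − 22500 = -1575. The loss equals the DWL triangle ½·45·70.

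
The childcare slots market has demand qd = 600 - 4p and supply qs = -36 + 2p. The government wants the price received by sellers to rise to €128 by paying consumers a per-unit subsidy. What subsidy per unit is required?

At a seller price of 128, quantity supplied is -36 + 2·128 = 220.
Buyers absorb 220 only when they pay pb with 600 − 4·pb = 220, i.e. pb = 95.
s = ps − pb = 128 − 95 = 33.

Required subsidy s = €33 per unit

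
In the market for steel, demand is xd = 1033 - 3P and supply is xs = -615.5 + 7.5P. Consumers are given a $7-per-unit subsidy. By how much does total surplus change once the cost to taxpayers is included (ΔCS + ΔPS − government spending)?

Pre-subsidy: 1033 - 3P = -615.5 + 7.5P gives P* = 157, x* = 562.
With the rebate, buyers effectively pay Pb = Ps − 7, where Ps is the price sellers receive.
Demand in terms of Ps becomes xd = 1033 − 3(Ps − 7) = 1054 - 3Ps. Setting this equal to supply: 1054 - 3Ps = -615.5 + 7.5Ps, so Ps = 159.
Buyers pay Pb = 159 − 7 = 152; x' = -615.5 + 7.5·159 = 577.
ΔCS = ½(562 + 577)(157 − 152) = 2847.5; ΔPS = ½(562 + 577)(159 − 157) = 1139.
Government spending = 7 × 577 = 4039.
Net change = 2847.5 + 1139 − 4039 = -52.5. The loss equals the DWL triangle ½·7·15.

Net change in total surplus = -$52.5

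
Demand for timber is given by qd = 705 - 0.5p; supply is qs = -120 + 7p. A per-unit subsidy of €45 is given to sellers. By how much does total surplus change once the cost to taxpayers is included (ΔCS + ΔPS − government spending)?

Net change in total surplus = -€472.5

Pre-subsidy: 705 - 0.5p = -120 + 7p gives p* = 110, q* = 650.
With the subsidy, sellers receive ps = pb + 45 for each unit, where pb is the price buyers pay.
Supply in terms of pb becomes qs = -120 + 7(pb + 45) = 195 + 7pb. Setting this equal to demand: 705 - 0.5pb = 195 + 7pb, so pb = 68.
Sellers receive ps = 68 + 45 = 113; q' = 705 − 0.5·68 = 671.
ΔCS = ½(650 + 671)(110 − 68) = 27741; ΔPS = ½(650 + 671)(113 − 110) = 1981.5.
Government spending = 45 × 671 = 30195.
Net change = 27741 + 1981.5 − 30195 = -472.5. The loss equals the DWL triangle ½·45·21.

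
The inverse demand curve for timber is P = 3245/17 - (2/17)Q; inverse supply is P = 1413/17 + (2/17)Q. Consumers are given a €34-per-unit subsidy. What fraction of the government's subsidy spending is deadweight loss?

DWL / government spending = 289/2410

Pre-subsidy: 3245/17 - (2/17)Q = 1413/17 + (2/17)Q gives Q* = 458 and P* = 137.
With the rebate, buyers effectively pay Pb = Ps − 34, where Ps is the price sellers receive.
On the curves, Pb = 3245/17 - (2/17)Q and Ps = 1413/17 + (2/17)Q; the wedge Ps − Pb = 34 gives 1413/17 + (2/17)Q − (3245/17 - (2/17)Q) = 34, so Q' = 602.5.
Then Pb = 3245/17 − (2/17)·602.5 = 120 and Ps = 1413/17 + (2/17)·602.5 = 154.
ΔCS = ½(458 + 602.5)(137 − 120) = 9014.25; ΔPS = ½(458 + 602.5)(154 − 137) = 9014.25.
Government spending = 34 × 602.5 = 20485.
DWL = ½ × 34 × (602.5 − 458) = 2456.5; fraction = 2456.5 / 20485 = 289/2410.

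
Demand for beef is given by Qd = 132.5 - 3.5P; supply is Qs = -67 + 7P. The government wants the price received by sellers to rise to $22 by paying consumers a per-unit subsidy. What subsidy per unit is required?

Required subsidy s = $9 per unit

At a seller price of 22, quantity supplied is -67 + 7·22 = 87.
Buyers absorb 87 only when they pay Pb with 132.5 − 3.5·Pb = 87, i.e. Pb = 13.
s = Ps − Pb = 22 − 13 = 9.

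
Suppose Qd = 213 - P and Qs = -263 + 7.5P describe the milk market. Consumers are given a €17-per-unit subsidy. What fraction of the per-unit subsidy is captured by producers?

Producer share = 2/17

Pre-subsidy: 213 - P = -263 + 7.5P gives P* = 56, Q* = 157.
With the rebate, buyers effectively pay Pb = Ps − 17, where Ps is the price sellers receive.
Demand in terms of Ps becomes Qd = 213 − 1(Ps − 17) = 230 - Ps. Setting this equal to supply: 230 - Ps = -263 + 7.5Ps, so Ps = 58.
Buyers pay Pb = 58 − 17 = 41; Q' = -263 + 7.5·58 = 172.
Buyers' price falls by P* − Pb = 56 − 41 = 15; sellers' price rises by Ps − P* = 58 − 56 = 2.
So producers capture 2/17 = 2/17 of each unit of subsidy.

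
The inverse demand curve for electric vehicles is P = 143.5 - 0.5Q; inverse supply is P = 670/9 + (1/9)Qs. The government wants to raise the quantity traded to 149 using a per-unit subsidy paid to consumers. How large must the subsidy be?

At Q = 149, from the demand curve buyers pay Pb = 143.5 − 0.5·149 = 69; from the supply curve sellers need Ps = 670/9 + (1/9)·149 = 91.
The subsidy must fill the gap: s = Ps − Pb = 91 − 69 = 22.

Required subsidy s = 22 per unit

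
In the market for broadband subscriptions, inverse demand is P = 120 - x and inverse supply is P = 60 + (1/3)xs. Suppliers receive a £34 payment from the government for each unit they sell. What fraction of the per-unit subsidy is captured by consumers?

Consumer share = 0.75

Pre-subsidy: 120 - x = 60 + (1/3)x gives x* = 45 and P* = 75.
With the subsidy, sellers receive Ps = Pb + 34 for each unit, where Pb is the price buyers pay.
On the curves, Pb = 120 - x and Ps = 60 + (1/3)x; the wedge Ps − Pb = 34 gives 60 + (1/3)x − (120 - x) = 34, so x' = 70.5.
Then Pb = 120 − 1·70.5 = 49.5 and Ps = 60 + (1/3)·70.5 = 83.5.
Buyers' price falls by P* − Pb = 75 − 49.5 = 25.5; sellers' price rises by Ps − P* = 83.5 − 75 = 8.5.
So consumers capture 25.5/34 = 0.75 of each unit of subsidy.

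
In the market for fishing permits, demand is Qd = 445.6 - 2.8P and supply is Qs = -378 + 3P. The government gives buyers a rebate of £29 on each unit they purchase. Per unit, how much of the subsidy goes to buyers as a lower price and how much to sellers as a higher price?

Pre-subsidy: 445.6 - 2.8P = -378 + 3P gives P* = 142, Q* = 48.
With the rebate, buyers effectively pay Pb = Ps − 29, where Ps is the price sellers receive.
Demand in terms of Ps becomes Qd = 445.6 − 2.8(Ps − 29) = 526.8 - 2.8Ps. Setting this equal to supply: 526.8 - 2.8Ps = -378 + 3Ps, so Ps = 156.
Buyers pay Pb = 156 − 29 = 127; Q' = -378 + 3·156 = 90.
Buyers' price falls by P* − Pb = 142 − 127 = 15; sellers' price rises by Ps − P* = 156 − 142 = 14.

Buyers gain £15 per unit; sellers gain £14 per unit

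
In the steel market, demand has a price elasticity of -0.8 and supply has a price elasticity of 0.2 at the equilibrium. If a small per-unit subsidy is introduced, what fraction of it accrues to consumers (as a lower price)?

For a small subsidy around the equilibrium, the benefit split depends on the relative slopes, which at a point are proportional to the elasticities.
Buyer share = εs/(εs + |εd|) = 0.2/(0.2 + 0.8) = 0.2; seller share = |εd|/(εs + |εd|) = 0.8.

Consumer share = 0.2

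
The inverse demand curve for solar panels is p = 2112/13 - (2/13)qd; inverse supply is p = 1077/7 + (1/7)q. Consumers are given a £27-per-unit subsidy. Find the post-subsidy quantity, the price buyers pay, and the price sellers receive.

q' = 120; buyers pay £144; sellers receive £171

Pre-subsidy: 2112/13 - (2/13)q = 1077/7 + (1/7)q gives q* = 29 and p* = 158.
With the rebate, buyers effectively pay pb = ps − 27, where ps is the price sellers receive.
On the curves, pb = 2112/13 - (2/13)q and ps = 1077/7 + (1/7)q; the wedge ps − pb = 27 gives 1077/7 + (1/7)q − (2112/13 - (2/13)q) = 27, so q' = 120.
Then pb = 2112/13 − (2/13)·120 = 144 and ps = 1077/7 + (1/7)·120 = 171.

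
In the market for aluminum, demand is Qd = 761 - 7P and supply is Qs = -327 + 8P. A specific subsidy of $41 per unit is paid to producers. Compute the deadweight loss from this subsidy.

Pre-subsidy: 761 - 7P = -327 + 8P gives P* = 1088/15, Q* = 3799/15.
With the subsidy, sellers receive Ps = Pb + 41 for each unit, where Pb is the price buyers pay.
Supply in terms of Pb becomes Qs = -327 + 8(Pb + 41) = 1 + 8Pb. Setting this equal to demand: 761 - 7Pb = 1 + 8Pb, so Pb = 152/3.
Sellers receive Ps = 152/3 + 41 = 275/3; Q' = 761 − 7·(152/3) = 1219/3.
The subsidy expands output by 1219/3 − 3799/15 = 2296/15 past the efficient level; on those units the gap between marginal cost and willingness to pay runs from 0 up to 41.
DWL = ½ × 41 × 2296/15 = 47068/15.

Deadweight loss = 47068/15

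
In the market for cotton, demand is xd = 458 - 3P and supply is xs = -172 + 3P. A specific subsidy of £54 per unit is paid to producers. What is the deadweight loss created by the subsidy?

Pre-subsidy: 458 - 3P = -172 + 3P gives P* = 105, x* = 143.
With the subsidy, sellers receive Ps = Pb + 54 for each unit, where Pb is the price buyers pay.
Supply in terms of Pb becomes xs = -172 + 3(Pb + 54) = -10 + 3Pb. Setting this equal to demand: 458 - 3Pb = -10 + 3Pb, so Pb = 78.
Sellers receive Ps = 78 + 54 = 132; x' = 458 − 3·78 = 224.
The subsidy expands output by 224 − 143 = 81 past the efficient level; on those units the gap between marginal cost and willingness to pay runs from 0 up to 54.
DWL = ½ × 54 × 81 = 2187.

Deadweight loss = £2187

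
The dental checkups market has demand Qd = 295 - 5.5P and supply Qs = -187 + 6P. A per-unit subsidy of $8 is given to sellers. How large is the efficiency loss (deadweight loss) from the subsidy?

Pre-subsidy: 295 - 5.5P = -187 + 6P gives P* = 964/23, Q* = 1483/23.
With the subsidy, sellers receive Ps = Pb + 8 for each unit, where Pb is the price buyers pay.
Supply in terms of Pb becomes Qs = -187 + 6(Pb + 8) = -139 + 6Pb. Setting this equal to demand: 295 - 5.5Pb = -139 + 6Pb, so Pb = 868/23.
Sellers receive Ps = 868/23 + 8 = 1052/23; Q' = 295 − 5.5·(868/23) = 2011/23.
The subsidy expands output by 2011/23 − 1483/23 = 528/23 past the efficient level; on those units the gap between marginal cost and willingness to pay runs from 0 up to 8.
DWL = ½ × 8 × 528/23 = 2112/23.

Deadweight loss = 2112/23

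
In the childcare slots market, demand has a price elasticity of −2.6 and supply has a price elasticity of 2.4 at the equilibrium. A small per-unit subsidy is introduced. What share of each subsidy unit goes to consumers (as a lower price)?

Consumer share = 0.48

For a small subsidy around the equilibrium, the benefit split depends on the relative slopes, which at a point are proportional to the elasticities.
Buyer share = εs/(εs + |εd|) = 2.4/(2.4 + 2.6) = 0.48; seller share = |εd|/(εs + |εd|) = 0.52.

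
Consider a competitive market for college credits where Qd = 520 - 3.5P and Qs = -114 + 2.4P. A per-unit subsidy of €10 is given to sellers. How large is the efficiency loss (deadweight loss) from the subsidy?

Deadweight loss = 4200/59

Pre-subsidy: 520 - 3.5P = -114 + 2.4P gives P* = 6340/59, Q* = 8490/59.
With the subsidy, sellers receive Ps = Pb + 10 for each unit, where Pb is the price buyers pay.
Supply in terms of Pb becomes Qs = -114 + 2.4(Pb + 10) = -90 + 2.4Pb. Setting this equal to demand: 520 - 3.5Pb = -90 + 2.4Pb, so Pb = 6100/59.
Sellers receive Ps = 6100/59 + 10 = 6690/59; Q' = 520 − 3.5·(6100/59) = 9330/59.
The subsidy expands output by 9330/59 − 8490/59 = 840/59 past the efficient level; on those units the gap between marginal cost and willingness to pay runs from 0 up to 10.
DWL = ½ × 10 × 840/59 = 4200/59.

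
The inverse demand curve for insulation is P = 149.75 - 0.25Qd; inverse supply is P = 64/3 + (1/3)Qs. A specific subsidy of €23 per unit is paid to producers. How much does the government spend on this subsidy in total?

Government cost = 41791/7

Pre-subsidy: 149.75 - 0.25Q = 64/3 + (1/3)Q gives Q* = 1541/7 and P* = 663/7.
With the subsidy, sellers receive Ps = Pb + 23 for each unit, where Pb is the price buyers pay.
On the curves, Pb = 149.75 - 0.25Q and Ps = 64/3 + (1/3)Q; the wedge Ps − Pb = 23 gives 64/3 + (1/3)Q − (149.75 - 0.25Q) = 23, so Q' = 1817/7.
Then Pb = 149.75 − 0.25·(1817/7) = 594/7 and Ps = 64/3 + (1/3)·(1817/7) = 755/7.
Government outlay = subsidy × quantity = 23 × 1817/7 = 41791/7.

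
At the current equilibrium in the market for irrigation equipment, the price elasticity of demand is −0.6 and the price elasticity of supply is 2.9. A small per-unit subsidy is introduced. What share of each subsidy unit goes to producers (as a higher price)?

Producer share = 6/35

For a small subsidy around the equilibrium, the benefit split depends on the relative slopes, which at a point are proportional to the elasticities.
Buyer share = εs/(εs + |εd|) = 2.9/(2.9 + 0.6) = 29/35; seller share = |εd|/(εs + |εd|) = 6/35.
So producers capture 6/35 of the subsidy.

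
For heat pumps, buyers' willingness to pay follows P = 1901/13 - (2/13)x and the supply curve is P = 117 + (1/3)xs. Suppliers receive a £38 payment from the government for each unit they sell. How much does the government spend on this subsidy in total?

Pre-subsidy: 1901/13 - (2/13)x = 117 + (1/3)x gives x* = 60 and P* = 137.
With the subsidy, sellers receive Ps = Pb + 38 for each unit, where Pb is the price buyers pay.
On the curves, Pb = 1901/13 - (2/13)x and Ps = 117 + (1/3)x; the wedge Ps − Pb = 38 gives 117 + (1/3)x − (1901/13 - (2/13)x) = 38, so x' = 138.
Then Pb = 1901/13 − (2/13)·138 = 125 and Ps = 117 + (1/3)·138 = 163.
Government outlay = subsidy × quantity = 38 × 138 = 5244.

Government cost = £5244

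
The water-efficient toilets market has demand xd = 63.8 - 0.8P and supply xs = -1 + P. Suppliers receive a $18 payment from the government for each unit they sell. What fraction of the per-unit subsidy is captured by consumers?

Pre-subsidy: 63.8 - 0.8P = -1 + P gives P* = 36, x* = 35.
With the subsidy, sellers receive Ps = Pb + 18 for each unit, where Pb is the price buyers pay.
Supply in terms of Pb becomes xs = -1 + 1(Pb + 18) = 17 + Pb. Setting this equal to demand: 63.8 - 0.8Pb = 17 + Pb, so Pb = 26.
Sellers receive Ps = 26 + 18 = 44; x' = 63.8 − 0.8·26 = 43.
Buyers' price falls by P* − Pb = 36 − 26 = 10; sellers' price rises by Ps − P* = 44 − 36 = 8.
So consumers capture 10/18 = 5/9 of each unit of subsidy.

Consumer share = 5/9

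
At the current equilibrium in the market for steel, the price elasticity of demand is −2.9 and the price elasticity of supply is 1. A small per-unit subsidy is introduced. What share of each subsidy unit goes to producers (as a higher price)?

For a small subsidy around the equilibrium, the benefit split depends on the relative slopes, which at a point are proportional to the elasticities.
Buyer share = εs/(εs + |εd|) = 1/(1 + 2.9) = 10/39; seller share = |εd|/(εs + |εd|) = 29/39.
So producers capture 29/39 of the subsidy.

Producer share = 29/39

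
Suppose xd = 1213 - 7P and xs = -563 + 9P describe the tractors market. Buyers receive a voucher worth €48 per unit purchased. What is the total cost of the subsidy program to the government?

Pre-subsidy: 1213 - 7P = -563 + 9P gives P* = 111, x* = 436.
With the rebate, buyers effectively pay Pb = Ps − 48, where Ps is the price sellers receive.
Demand in terms of Ps becomes xd = 1213 − 7(Ps − 48) = 1549 - 7Ps. Setting this equal to supply: 1549 - 7Ps = -563 + 9Ps, so Ps = 132.
Buyers pay Pb = 132 − 48 = 84; x' = -563 + 9·132 = 625.
Government outlay = subsidy × quantity = 48 × 625 = 30000.

Government cost = €30000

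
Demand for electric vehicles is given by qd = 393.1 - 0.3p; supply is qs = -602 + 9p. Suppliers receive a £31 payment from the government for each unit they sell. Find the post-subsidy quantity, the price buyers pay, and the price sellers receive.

q' = 370; buyers pay £77; sellers receive £108

Pre-subsidy: 393.1 - 0.3p = -602 + 9p gives p* = 107, q* = 361.
With the subsidy, sellers receive ps = pb + 31 for each unit, where pb is the price buyers pay.
Supply in terms of pb becomes qs = -602 + 9(pb + 31) = -323 + 9pb. Setting this equal to demand: 393.1 - 0.3pb = -323 + 9pb, so pb = 77.
Sellers receive ps = 77 + 31 = 108; q' = 393.1 − 0.3·77 = 370.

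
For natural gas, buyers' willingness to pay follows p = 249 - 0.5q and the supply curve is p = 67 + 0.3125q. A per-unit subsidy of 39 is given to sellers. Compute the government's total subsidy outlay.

Pre-subsidy: 249 - 0.5q = 67 + 0.3125q gives q* = 224 and p* = 137.
With the subsidy, sellers receive ps = pb + 39 for each unit, where pb is the price buyers pay.
On the curves, pb = 249 - 0.5q and ps = 67 + 0.3125q; the wedge ps − pb = 39 gives 67 + 0.3125q − (249 - 0.5q) = 39, so q' = 272.
Then pb = 249 − 0.5·272 = 113 and ps = 67 + 0.3125·272 = 152.
Government outlay = subsidy × quantity = 39 × 272 = 10608.

Government cost = 10608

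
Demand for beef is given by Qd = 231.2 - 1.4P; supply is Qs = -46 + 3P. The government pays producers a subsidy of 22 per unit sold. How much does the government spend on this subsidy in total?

Pre-subsidy: 231.2 - 1.4P = -46 + 3P gives P* = 63, Q* = 143.
With the subsidy, sellers receive Ps = Pb + 22 for each unit, where Pb is the price buyers pay.
Supply in terms of Pb becomes Qs = -46 + 3(Pb + 22) = 20 + 3Pb. Setting this equal to demand: 231.2 - 1.4Pb = 20 + 3Pb, so Pb = 48.
Sellers receive Ps = 48 + 22 = 70; Q' = 231.2 − 1.4·48 = 164.
Government outlay = subsidy × quantity = 22 × 164 = 3608.

Government cost = 3608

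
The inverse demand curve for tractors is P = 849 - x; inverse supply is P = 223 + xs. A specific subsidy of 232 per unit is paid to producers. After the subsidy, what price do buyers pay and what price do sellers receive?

Pre-subsidy: 849 - x = 223 + x gives x* = 313 and P* = 536.
With the subsidy, sellers receive Ps = Pb + 232 for each unit, where Pb is the price buyers pay.
On the curves, Pb = 849 - x and Ps = 223 + x; the wedge Ps − Pb = 232 gives 223 + x − (849 - x) = 232, so x' = 429.
Then Pb = 849 − 1·429 = 420 and Ps = 223 + 1·429 = 652.

Buyers pay 420; sellers receive 652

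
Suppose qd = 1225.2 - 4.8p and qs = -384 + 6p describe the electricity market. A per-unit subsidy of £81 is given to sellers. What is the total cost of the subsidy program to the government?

Government cost = £58806

Pre-subsidy: 1225.2 - 4.8p = -384 + 6p gives p* = 149, q* = 510.
With the subsidy, sellers receive ps = pb + 81 for each unit, where pb is the price buyers pay.
Supply in terms of pb becomes qs = -384 + 6(pb + 81) = 102 + 6pb. Setting this equal to demand: 1225.2 - 4.8pb = 102 + 6pb, so pb = 104.
Sellers receive ps = 104 + 81 = 185; q' = 1225.2 − 4.8·104 = 726.
Government outlay = subsidy × quantity = 81 × 726 = 58806.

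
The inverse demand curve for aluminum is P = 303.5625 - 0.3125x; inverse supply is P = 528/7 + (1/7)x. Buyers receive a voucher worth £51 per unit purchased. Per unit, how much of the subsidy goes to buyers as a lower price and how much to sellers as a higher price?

Buyers gain £35 per unit; sellers gain £16 per unit

Pre-subsidy: 303.5625 - 0.3125x = 528/7 + (1/7)x gives x* = 501 and P* = 147.
With the rebate, buyers effectively pay Pb = Ps − 51, where Ps is the price sellers receive.
On the curves, Pb = 303.5625 - 0.3125x and Ps = 528/7 + (1/7)x; the wedge Ps − Pb = 51 gives 528/7 + (1/7)x − (303.5625 - 0.3125x) = 51, so x' = 613.
Then Pb = 303.5625 − 0.3125·613 = 112 and Ps = 528/7 + (1/7)·613 = 163.
Buyers' price falls by P* − Pb = 147 − 112 = 35; sellers' price rises by Ps − P* = 163 − 147 = 16.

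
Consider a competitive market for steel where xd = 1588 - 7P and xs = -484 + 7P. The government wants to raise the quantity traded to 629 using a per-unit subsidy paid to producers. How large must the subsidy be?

Required subsidy s = 22 per unit

At x = 629, invert demand for the buyer price: Pb = (1588 − 629)/7 = 137; invert supply for the seller price: Ps = (629 − (-484))/7 = 159.
The subsidy must fill the gap: s = Ps − Pb = 159 − 137 = 22.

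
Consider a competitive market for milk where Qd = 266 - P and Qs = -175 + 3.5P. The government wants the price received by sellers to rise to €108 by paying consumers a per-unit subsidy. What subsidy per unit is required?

Required subsidy s = €45 per unit

At a seller price of 108, quantity supplied is -175 + 3.5·108 = 203.
Buyers absorb 203 only when they pay Pb with 266 − 1·Pb = 203, i.e. Pb = 63.
s = Ps − Pb = 108 − 63 = 45.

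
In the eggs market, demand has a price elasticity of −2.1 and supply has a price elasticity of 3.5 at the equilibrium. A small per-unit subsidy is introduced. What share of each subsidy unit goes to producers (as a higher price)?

Producer share = 0.375

For a small subsidy around the equilibrium, the benefit split depends on the relative slopes, which at a point are proportional to the elasticities.
Buyer share = εs/(εs + |εd|) = 3.5/(3.5 + 2.1) = 0.625; seller share = |εd|/(εs + |εd|) = 0.375.
So producers capture 0.375 of the subsidy.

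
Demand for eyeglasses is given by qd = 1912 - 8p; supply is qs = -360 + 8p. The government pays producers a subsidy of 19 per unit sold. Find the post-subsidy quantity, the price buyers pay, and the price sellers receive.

Pre-subsidy: 1912 - 8p = -360 + 8p gives p* = 142, q* = 776.
With the subsidy, sellers receive ps = pb + 19 for each unit, where pb is the price buyers pay.
Supply in terms of pb becomes qs = -360 + 8(pb + 19) = -208 + 8pb. Setting this equal to demand: 1912 - 8pb = -208 + 8pb, so pb = 132.5.
Sellers receive ps = 132.5 + 19 = 151.5; q' = 1912 − 8·132.5 = 852.

q' = 852; buyers pay 132.5; sellers receive 151.5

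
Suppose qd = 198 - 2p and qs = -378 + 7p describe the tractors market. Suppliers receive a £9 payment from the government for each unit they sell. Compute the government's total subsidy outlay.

Pre-subsidy: 198 - 2p = -378 + 7p gives p* = 64, q* = 70.
With the subsidy, sellers receive ps = pb + 9 for each unit, where pb is the price buyers pay.
Supply in terms of pb becomes qs = -378 + 7(pb + 9) = -315 + 7pb. Setting this equal to demand: 198 - 2pb = -315 + 7pb, so pb = 57.
Sellers receive ps = 57 + 9 = 66; q' = 198 − 2·57 = 84.
Government outlay = subsidy × quantity = 9 × 84 = 756.

Government cost = £756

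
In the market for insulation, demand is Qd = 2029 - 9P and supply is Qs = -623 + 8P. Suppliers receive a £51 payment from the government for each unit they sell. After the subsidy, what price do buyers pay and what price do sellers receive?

Buyers pay £132; sellers receive £183

Pre-subsidy: 2029 - 9P = -623 + 8P gives P* = 156, Q* = 625.
With the subsidy, sellers receive Ps = Pb + 51 for each unit, where Pb is the price buyers pay.
Supply in terms of Pb becomes Qs = -623 + 8(Pb + 51) = -215 + 8Pb. Setting this equal to demand: 2029 - 9Pb = -215 + 8Pb, so Pb = 132.
Sellers receive Ps = 132 + 51 = 183; Q' = 2029 − 9·132 = 841.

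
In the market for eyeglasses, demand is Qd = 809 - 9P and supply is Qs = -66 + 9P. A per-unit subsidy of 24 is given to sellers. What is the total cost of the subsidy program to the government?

Pre-subsidy: 809 - 9P = -66 + 9P gives P* = 875/18, Q* = 371.5.
With the subsidy, sellers receive Ps = Pb + 24 for each unit, where Pb is the price buyers pay.
Supply in terms of Pb becomes Qs = -66 + 9(Pb + 24) = 150 + 9Pb. Setting this equal to demand: 809 - 9Pb = 150 + 9Pb, so Pb = 659/18.
Sellers receive Ps = 659/18 + 24 = 1091/18; Q' = 809 − 9·(659/18) = 479.5.
Government outlay = subsidy × quantity = 24 × 479.5 = 11508.

Government cost = 11508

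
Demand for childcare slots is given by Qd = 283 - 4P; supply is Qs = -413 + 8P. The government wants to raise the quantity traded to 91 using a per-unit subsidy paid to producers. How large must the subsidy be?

At Q = 91, invert demand for the buyer price: Pb = (283 − 91)/4 = 48; invert supply for the seller price: Ps = (91 − (-413))/8 = 63.
The subsidy must fill the gap: s = Ps − Pb = 63 − 48 = 15.

Required subsidy s = 15 per unit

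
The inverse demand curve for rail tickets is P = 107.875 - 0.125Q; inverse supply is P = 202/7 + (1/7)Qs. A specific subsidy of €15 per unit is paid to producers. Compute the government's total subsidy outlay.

Government cost = €5265

Pre-subsidy: 107.875 - 0.125Q = 202/7 + (1/7)Q gives Q* = 295 and P* = 71.
With the subsidy, sellers receive Ps = Pb + 15 for each unit, where Pb is the price buyers pay.
On the curves, Pb = 107.875 - 0.125Q and Ps = 202/7 + (1/7)Q; the wedge Ps − Pb = 15 gives 202/7 + (1/7)Q − (107.875 - 0.125Q) = 15, so Q' = 351.
Then Pb = 107.875 − 0.125·351 = 64 and Ps = 202/7 + (1/7)·351 = 79.
Government outlay = subsidy × quantity = 15 × 351 = 5265.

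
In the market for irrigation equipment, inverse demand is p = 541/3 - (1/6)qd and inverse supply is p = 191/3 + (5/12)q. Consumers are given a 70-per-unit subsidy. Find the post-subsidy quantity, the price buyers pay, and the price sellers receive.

Pre-subsidy: 541/3 - (1/6)q = 191/3 + (5/12)q gives q* = 200 and p* = 147.
With the rebate, buyers effectively pay pb = ps − 70, where ps is the price sellers receive.
On the curves, pb = 541/3 - (1/6)q and ps = 191/3 + (5/12)q; the wedge ps − pb = 70 gives 191/3 + (5/12)q − (541/3 - (1/6)q) = 70, so q' = 320.
Then pb = 541/3 − (1/6)·320 = 127 and ps = 191/3 + (5/12)·320 = 197.

q' = 320; buyers pay 127; sellers receive 197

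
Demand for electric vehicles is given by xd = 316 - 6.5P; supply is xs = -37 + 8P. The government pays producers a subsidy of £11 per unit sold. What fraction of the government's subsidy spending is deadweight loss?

Pre-subsidy: 316 - 6.5P = -37 + 8P gives P* = 706/29, x* = 4575/29.
With the subsidy, sellers receive Ps = Pb + 11 for each unit, where Pb is the price buyers pay.
Supply in terms of Pb becomes xs = -37 + 8(Pb + 11) = 51 + 8Pb. Setting this equal to demand: 316 - 6.5Pb = 51 + 8Pb, so Pb = 530/29.
Sellers receive Ps = 530/29 + 11 = 849/29; x' = 316 − 6.5·(530/29) = 5719/29.
ΔCS = ½(4575/29 + 5719/29)(706/29 − 530/29) = 905872/841; ΔPS = ½(4575/29 + 5719/29)(849/29 − 706/29) = 736021/841.
Government spending = 11 × 5719/29 = 62909/29.
DWL = ½ × 11 × (5719/29 − 4575/29) = 6292/29; fraction = (6292/29) / (62909/29) = 572/5719.

DWL / government spending = 572/5719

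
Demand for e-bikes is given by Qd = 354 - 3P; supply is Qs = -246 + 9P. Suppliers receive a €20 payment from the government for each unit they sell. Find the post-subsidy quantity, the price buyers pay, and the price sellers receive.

Pre-subsidy: 354 - 3P = -246 + 9P gives P* = 50, Q* = 204.
With the subsidy, sellers receive Ps = Pb + 20 for each unit, where Pb is the price buyers pay.
Supply in terms of Pb becomes Qs = -246 + 9(Pb + 20) = -66 + 9Pb. Setting this equal to demand: 354 - 3Pb = -66 + 9Pb, so Pb = 35.
Sellers receive Ps = 35 + 20 = 55; Q' = 354 − 3·35 = 249.

Q' = 249; buyers pay €35; sellers receive €55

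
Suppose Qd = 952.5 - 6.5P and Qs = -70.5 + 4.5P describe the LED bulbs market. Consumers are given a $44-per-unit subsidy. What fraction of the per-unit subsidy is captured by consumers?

Pre-subsidy: 952.5 - 6.5P = -70.5 + 4.5P gives P* = 93, Q* = 348.
With the rebate, buyers effectively pay Pb = Ps − 44, where Ps is the price sellers receive.
Demand in terms of Ps becomes Qd = 952.5 − 6.5(Ps − 44) = 1238.5 - 6.5Ps. Setting this equal to supply: 1238.5 - 6.5Ps = -70.5 + 4.5Ps, so Ps = 119.
Buyers pay Pb = 119 − 44 = 75; Q' = -70.5 + 4.5·119 = 465.
Buyers' price falls by P* − Pb = 93 − 75 = 18; sellers' price rises by Ps − P* = 119 − 93 = 26.
So consumers capture 18/44 = 9/22 of each unit of subsidy.

Consumer share = 9/22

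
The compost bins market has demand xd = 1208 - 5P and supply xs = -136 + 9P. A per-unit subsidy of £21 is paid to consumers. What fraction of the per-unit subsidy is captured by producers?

Producer share = 5/14

Pre-subsidy: 1208 - 5P = -136 + 9P gives P* = 96, x* = 728.
With the rebate, buyers effectively pay Pb = Ps − 21, where Ps is the price sellers receive.
Demand in terms of Ps becomes xd = 1208 − 5(Ps − 21) = 1313 - 5Ps. Setting this equal to supply: 1313 - 5Ps = -136 + 9Ps, so Ps = 103.5.
Buyers pay Pb = 103.5 − 21 = 82.5; x' = -136 + 9·103.5 = 795.5.
Buyers' price falls by P* − Pb = 96 − 82.5 = 13.5; sellers' price rises by Ps − P* = 103.5 − 96 = 7.5.
So producers capture 7.5/21 = 5/14 of each unit of subsidy.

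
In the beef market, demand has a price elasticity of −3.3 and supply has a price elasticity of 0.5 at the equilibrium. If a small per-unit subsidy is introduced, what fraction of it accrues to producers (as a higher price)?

Producer share = 33/38

For a small subsidy around the equilibrium, the benefit split depends on the relative slopes, which at a point are proportional to the elasticities.
Buyer share = εs/(εs + |εd|) = 0.5/(0.5 + 3.3) = 5/38; seller share = |εd|/(εs + |εd|) = 33/38.
So producers capture 33/38 of the subsidy.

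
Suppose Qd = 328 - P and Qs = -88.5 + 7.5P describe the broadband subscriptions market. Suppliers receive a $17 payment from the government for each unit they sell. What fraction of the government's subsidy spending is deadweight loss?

Pre-subsidy: 328 - P = -88.5 + 7.5P gives P* = 49, Q* = 279.
With the subsidy, sellers receive Ps = Pb + 17 for each unit, where Pb is the price buyers pay.
Supply in terms of Pb becomes Qs = -88.5 + 7.5(Pb + 17) = 39 + 7.5Pb. Setting this equal to demand: 328 - Pb = 39 + 7.5Pb, so Pb = 34.
Sellers receive Ps = 34 + 17 = 51; Q' = 328 − 1·34 = 294.
ΔCS = ½(279 + 294)(49 − 34) = 4297.5; ΔPS = ½(279 + 294)(51 − 49) = 573.
Government spending = 17 × 294 = 4998.
DWL = ½ × 17 × (294 − 279) = 127.5; fraction = 127.5 / 4998 = 5/196.

DWL / government spending = 5/196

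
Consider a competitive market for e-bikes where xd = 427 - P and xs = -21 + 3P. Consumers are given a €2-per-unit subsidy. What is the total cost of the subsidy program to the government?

Government cost = €633

Pre-subsidy: 427 - P = -21 + 3P gives P* = 112, x* = 315.
With the rebate, buyers effectively pay Pb = Ps − 2, where Ps is the price sellers receive.
Demand in terms of Ps becomes xd = 427 − 1(Ps − 2) = 429 - Ps. Setting this equal to supply: 429 - Ps = -21 + 3Ps, so Ps = 112.5.
Buyers pay Pb = 112.5 − 2 = 110.5; x' = -21 + 3·112.5 = 316.5.
Government outlay = subsidy × quantity = 2 × 316.5 = 633.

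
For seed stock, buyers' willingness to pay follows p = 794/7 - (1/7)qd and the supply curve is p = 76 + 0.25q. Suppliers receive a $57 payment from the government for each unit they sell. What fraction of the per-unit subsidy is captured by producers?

Pre-subsidy: 794/7 - (1/7)q = 76 + 0.25q gives q* = 1048/11 and p* = 1098/11.
With the subsidy, sellers receive ps = pb + 57 for each unit, where pb is the price buyers pay.
On the curves, pb = 794/7 - (1/7)q and ps = 76 + 0.25q; the wedge ps − pb = 57 gives 76 + 0.25q − (794/7 - (1/7)q) = 57, so q' = 2644/11.
Then pb = 794/7 − (1/7)·(2644/11) = 870/11 and ps = 76 + 0.25·(2644/11) = 1497/11.
Buyers' price falls by p* − pb = 1098/11 − 870/11 = 228/11; sellers' price rises by ps − p* = 1497/11 − 1098/11 = 399/11.
So producers capture (399/11)/57 = 7/11 of each unit of subsidy.

Producer share = 7/11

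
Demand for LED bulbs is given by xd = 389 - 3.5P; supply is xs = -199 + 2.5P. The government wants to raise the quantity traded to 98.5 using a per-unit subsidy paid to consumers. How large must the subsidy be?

At x = 98.5, invert demand for the buyer price: Pb = (389 − 98.5)/3.5 = 83; invert supply for the seller price: Ps = (98.5 − (-199))/2.5 = 119.
The subsidy must fill the gap: s = Ps − Pb = 119 − 83 = 36.

Required subsidy s = 36 per unit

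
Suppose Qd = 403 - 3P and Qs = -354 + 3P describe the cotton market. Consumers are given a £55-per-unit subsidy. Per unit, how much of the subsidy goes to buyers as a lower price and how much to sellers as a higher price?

Pre-subsidy: 403 - 3P = -354 + 3P gives P* = 757/6, Q* = 24.5.
With the rebate, buyers effectively pay Pb = Ps − 55, where Ps is the price sellers receive.
Demand in terms of Ps becomes Qd = 403 − 3(Ps − 55) = 568 - 3Ps. Setting this equal to supply: 568 - 3Ps = -354 + 3Ps, so Ps = 461/3.
Buyers pay Pb = 461/3 − 55 = 296/3; Q' = -354 + 3·(461/3) = 107.
Buyers' price falls by P* − Pb = 757/6 − 296/3 = 27.5; sellers' price rises by Ps − P* = 461/3 − 757/6 = 27.5.

Buyers gain £27.5 per unit; sellers gain £27.5 per unit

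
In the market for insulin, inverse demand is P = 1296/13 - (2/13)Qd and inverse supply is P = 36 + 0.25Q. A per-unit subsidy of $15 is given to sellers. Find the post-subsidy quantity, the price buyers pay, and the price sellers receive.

Q' = 1364/7; buyers pay 488/7; sellers receive 593/7

Pre-subsidy: 1296/13 - (2/13)Q = 36 + 0.25Q gives Q* = 1104/7 and P* = 528/7.
With the subsidy, sellers receive Ps = Pb + 15 for each unit, where Pb is the price buyers pay.
On the curves, Pb = 1296/13 - (2/13)Q and Ps = 36 + 0.25Q; the wedge Ps − Pb = 15 gives 36 + 0.25Q − (1296/13 - (2/13)Q) = 15, so Q' = 1364/7.
Then Pb = 1296/13 − (2/13)·(1364/7) = 488/7 and Ps = 36 + 0.25·(1364/7) = 593/7.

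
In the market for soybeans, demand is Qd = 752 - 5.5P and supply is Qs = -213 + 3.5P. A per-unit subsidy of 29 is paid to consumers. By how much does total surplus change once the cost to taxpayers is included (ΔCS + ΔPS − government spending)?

Net change in total surplus = -64757/72

Pre-subsidy: 752 - 5.5P = -213 + 3.5P gives P* = 965/9, Q* = 2921/18.
With the rebate, buyers effectively pay Pb = Ps − 29, where Ps is the price sellers receive.
Demand in terms of Ps becomes Qd = 752 − 5.5(Ps − 29) = 911.5 - 5.5Ps. Setting this equal to supply: 911.5 - 5.5Ps = -213 + 3.5Ps, so Ps = 2249/18.
Buyers pay Pb = 2249/18 − 29 = 1727/18; Q' = -213 + 3.5·(2249/18) = 8075/36.
ΔCS = ½(2921/18 + 8075/36)(965/9 − 1727/18) = 941717/432; ΔPS = ½(2921/18 + 8075/36)(2249/18 − 965/9) = 1479841/432.
Government spending = 29 × 8075/36 = 234175/36.
Net change = 941717/432 + 1479841/432 − 234175/36 = -64757/72. The loss equals the DWL triangle ½·29·2233/36.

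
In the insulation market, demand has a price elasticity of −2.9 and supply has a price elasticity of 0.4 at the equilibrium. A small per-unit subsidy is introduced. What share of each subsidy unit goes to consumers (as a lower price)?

Consumer share = 4/33

For a small subsidy around the equilibrium, the benefit split depends on the relative slopes, which at a point are proportional to the elasticities.
Buyer share = εs/(εs + |εd|) = 0.4/(0.4 + 2.9) = 4/33; seller share = |εd|/(εs + |εd|) = 29/33.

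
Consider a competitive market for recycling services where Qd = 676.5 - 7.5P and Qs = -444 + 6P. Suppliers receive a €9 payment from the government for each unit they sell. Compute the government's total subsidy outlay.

Government cost = €756

Pre-subsidy: 676.5 - 7.5P = -444 + 6P gives P* = 83, Q* = 54.
With the subsidy, sellers receive Ps = Pb + 9 for each unit, where Pb is the price buyers pay.
Supply in terms of Pb becomes Qs = -444 + 6(Pb + 9) = -390 + 6Pb. Setting this equal to demand: 676.5 - 7.5Pb = -390 + 6Pb, so Pb = 79.
Sellers receive Ps = 79 + 9 = 88; Q' = 676.5 − 7.5·79 = 84.
Government outlay = subsidy × quantity = 9 × 84 = 756.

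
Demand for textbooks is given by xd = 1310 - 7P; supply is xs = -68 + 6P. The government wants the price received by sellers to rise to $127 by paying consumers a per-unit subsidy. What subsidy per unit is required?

Required subsidy s = $39 per unit

At a seller price of 127, quantity supplied is -68 + 6·127 = 694.
Buyers absorb 694 only when they pay Pb with 1310 − 7·Pb = 694, i.e. Pb = 88.
s = Ps − Pb = 127 − 88 = 39.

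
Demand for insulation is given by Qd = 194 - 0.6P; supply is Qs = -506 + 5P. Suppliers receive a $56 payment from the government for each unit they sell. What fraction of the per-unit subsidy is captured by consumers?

Consumer share = 25/28

Pre-subsidy: 194 - 0.6P = -506 + 5P gives P* = 125, Q* = 119.
With the subsidy, sellers receive Ps = Pb + 56 for each unit, where Pb is the price buyers pay.
Supply in terms of Pb becomes Qs = -506 + 5(Pb + 56) = -226 + 5Pb. Setting this equal to demand: 194 - 0.6Pb = -226 + 5Pb, so Pb = 75.
Sellers receive Ps = 75 + 56 = 131; Q' = 194 − 0.6·75 = 149.
Buyers' price falls by P* − Pb = 125 − 75 = 50; sellers' price rises by Ps − P* = 131 − 125 = 6.
So consumers capture 50/56 = 25/28 of each unit of subsidy.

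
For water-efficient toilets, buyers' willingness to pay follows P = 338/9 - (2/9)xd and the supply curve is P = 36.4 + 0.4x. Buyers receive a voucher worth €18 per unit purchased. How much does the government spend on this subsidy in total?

Pre-subsidy: 338/9 - (2/9)x = 36.4 + 0.4x gives x* = 13/7 and P* = 260/7.
With the rebate, buyers effectively pay Pb = Ps − 18, where Ps is the price sellers receive.
On the curves, Pb = 338/9 - (2/9)x and Ps = 36.4 + 0.4x; the wedge Ps − Pb = 18 gives 36.4 + 0.4x − (338/9 - (2/9)x) = 18, so x' = 431/14.
Then Pb = 338/9 − (2/9)·(431/14) = 215/7 and Ps = 36.4 + 0.4·(431/14) = 341/7.
Government outlay = subsidy × quantity = 18 × 431/14 = 3879/7.

Government cost = 3879/7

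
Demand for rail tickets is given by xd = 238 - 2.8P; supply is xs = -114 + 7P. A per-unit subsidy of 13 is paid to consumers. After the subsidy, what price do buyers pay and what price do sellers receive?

Pre-subsidy: 238 - 2.8P = -114 + 7P gives P* = 1760/49, x* = 962/7.
With the rebate, buyers effectively pay Pb = Ps − 13, where Ps is the price sellers receive.
Demand in terms of Ps becomes xd = 238 − 2.8(Ps − 13) = 274.4 - 2.8Ps. Setting this equal to supply: 274.4 - 2.8Ps = -114 + 7Ps, so Ps = 1942/49.
Buyers pay Pb = 1942/49 − 13 = 1305/49; x' = -114 + 7·(1942/49) = 1144/7.

Buyers pay 1305/49; sellers receive 1942/49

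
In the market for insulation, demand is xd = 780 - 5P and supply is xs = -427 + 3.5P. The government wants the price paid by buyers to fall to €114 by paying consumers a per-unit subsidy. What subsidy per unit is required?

Required subsidy s = €68 per unit

At a buyer price of 114, quantity demanded is 780 − 5·114 = 210.
Sellers supply 210 only when they receive Ps with -427 + 3.5·Ps = 210, i.e. Ps = 182.
s = Ps − Pb = 182 − 114 = 68.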